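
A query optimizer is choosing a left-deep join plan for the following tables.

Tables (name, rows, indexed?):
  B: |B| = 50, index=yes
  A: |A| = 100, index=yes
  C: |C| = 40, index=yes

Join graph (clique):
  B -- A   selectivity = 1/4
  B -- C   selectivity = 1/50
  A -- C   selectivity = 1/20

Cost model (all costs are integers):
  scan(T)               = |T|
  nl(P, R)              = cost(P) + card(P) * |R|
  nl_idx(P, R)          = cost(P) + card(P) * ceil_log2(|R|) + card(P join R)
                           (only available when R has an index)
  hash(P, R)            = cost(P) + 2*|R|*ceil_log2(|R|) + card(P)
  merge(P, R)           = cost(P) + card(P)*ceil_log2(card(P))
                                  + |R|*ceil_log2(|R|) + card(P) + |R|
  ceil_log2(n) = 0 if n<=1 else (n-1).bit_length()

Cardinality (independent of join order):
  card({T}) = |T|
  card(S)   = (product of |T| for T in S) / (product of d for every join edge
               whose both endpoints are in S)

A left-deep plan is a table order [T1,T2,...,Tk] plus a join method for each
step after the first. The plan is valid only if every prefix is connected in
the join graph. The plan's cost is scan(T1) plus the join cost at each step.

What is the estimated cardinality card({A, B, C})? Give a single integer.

Tables in S: A(100), B(50), C(40)
Edges inside S: B-A(d=4), B-C(d=50), A-C(d=20)
numerator = 100 * 50 * 40 = 200000
denominator = 4 * 50 * 20 = 4000
card(S) = 200000 / 4000 = 50

50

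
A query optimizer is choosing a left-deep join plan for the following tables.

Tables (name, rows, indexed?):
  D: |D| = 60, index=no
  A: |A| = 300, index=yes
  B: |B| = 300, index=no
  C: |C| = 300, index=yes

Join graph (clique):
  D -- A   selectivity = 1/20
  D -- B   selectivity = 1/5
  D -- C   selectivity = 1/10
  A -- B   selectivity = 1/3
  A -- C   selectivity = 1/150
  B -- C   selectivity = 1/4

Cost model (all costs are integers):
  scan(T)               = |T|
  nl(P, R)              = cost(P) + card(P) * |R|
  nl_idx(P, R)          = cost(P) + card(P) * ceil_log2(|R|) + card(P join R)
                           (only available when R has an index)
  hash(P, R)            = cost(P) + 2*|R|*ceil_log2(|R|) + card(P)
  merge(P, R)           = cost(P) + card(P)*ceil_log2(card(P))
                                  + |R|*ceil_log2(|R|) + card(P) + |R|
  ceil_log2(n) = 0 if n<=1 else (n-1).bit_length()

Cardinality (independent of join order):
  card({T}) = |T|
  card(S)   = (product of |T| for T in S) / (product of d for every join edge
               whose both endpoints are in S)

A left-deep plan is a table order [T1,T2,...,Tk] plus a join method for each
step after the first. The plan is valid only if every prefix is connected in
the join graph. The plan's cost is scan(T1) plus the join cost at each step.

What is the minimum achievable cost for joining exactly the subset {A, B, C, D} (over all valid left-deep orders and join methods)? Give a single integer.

Selinger DP over subsets of {A,B,C,D}:
  {D}: scan cost=60, card=60
  {A}: scan cost=300, card=300
  {B}: scan cost=300, card=300
  {C}: scan cost=300, card=300
  {AD}: card=900; try (D,hash)→1320, (A,nl_idx)→1500, (A,merge)→3480, (D,merge)→3720, (A,hash)→5520, (A,nl)→18060 …(+1); best=1320 via (D,hash)
  {BD}: card=3600; try (D,hash)→1320, (B,merge)→3480, (D,merge)→3720, (B,hash)→5520, (B,nl)→18060, (D,nl)→18300; best=1320 via (D,hash)
  {CD}: card=1800; try (D,hash)→1320, (C,nl_idx)→2400, (C,merge)→3480, (D,merge)→3720, (C,hash)→5520, (C,nl)→18060 …(+1); best=1320 via (D,hash)
  {AB}: card=30000; try (B,hash)→6000, (A,hash)→6000, (B,merge)→6300, (A,merge)→6300, (A,nl_idx)→33000, (B,nl)→90300 …(+1); best=6000 via (B,hash)
  {AC}: card=600; try (C,nl_idx)→3600, (A,nl_idx)→3600, (C,hash)→6000, (A,hash)→6000, (C,merge)→6300, (A,merge)→6300 …(+2); best=3600 via (C,nl_idx)
  {BC}: card=22500; try (C,hash)→6000, (B,hash)→6000, (C,merge)→6300, (B,merge)→6300, (C,nl_idx)→25500, (C,nl)→90300 …(+1); best=6000 via (C,hash)
  {ABD}: card=18000; try (B,hash)→7620, (A,hash)→10320, (B,merge)→14220, (D,hash)→36720, (A,merge)→51120, (A,nl_idx)→51720 …(+4); best=7620 via (B,hash)
  {ACD}: card=180; try (D,hash)→4920, (C,hash)→7620, (A,hash)→8520, (C,nl_idx)→9600, (D,merge)→10620, (C,merge)→14220 …(+5); best=4920 via (D,hash)
  {BCD}: card=27000; try (B,hash)→8520, (C,hash)→10320, (B,merge)→25920, (D,hash)→29220, (C,merge)→51120, (C,nl_idx)→60720 …(+4); best=8520 via (B,hash)
  {ABC}: card=15000; try (B,hash)→9600, (B,merge)→13200, (A,hash)→33900, (C,hash)→41400, (B,nl)→183600, (A,nl_idx)→223500 …(+5); best=9600 via (B,hash)
  {ABCD}: card=900; try (B,merge)→9540, (B,hash)→10500, (D,hash)→25320, (C,hash)→31020, (A,hash)→40920, (B,nl)→58920 …(+8); best=9540 via (B,merge)

9540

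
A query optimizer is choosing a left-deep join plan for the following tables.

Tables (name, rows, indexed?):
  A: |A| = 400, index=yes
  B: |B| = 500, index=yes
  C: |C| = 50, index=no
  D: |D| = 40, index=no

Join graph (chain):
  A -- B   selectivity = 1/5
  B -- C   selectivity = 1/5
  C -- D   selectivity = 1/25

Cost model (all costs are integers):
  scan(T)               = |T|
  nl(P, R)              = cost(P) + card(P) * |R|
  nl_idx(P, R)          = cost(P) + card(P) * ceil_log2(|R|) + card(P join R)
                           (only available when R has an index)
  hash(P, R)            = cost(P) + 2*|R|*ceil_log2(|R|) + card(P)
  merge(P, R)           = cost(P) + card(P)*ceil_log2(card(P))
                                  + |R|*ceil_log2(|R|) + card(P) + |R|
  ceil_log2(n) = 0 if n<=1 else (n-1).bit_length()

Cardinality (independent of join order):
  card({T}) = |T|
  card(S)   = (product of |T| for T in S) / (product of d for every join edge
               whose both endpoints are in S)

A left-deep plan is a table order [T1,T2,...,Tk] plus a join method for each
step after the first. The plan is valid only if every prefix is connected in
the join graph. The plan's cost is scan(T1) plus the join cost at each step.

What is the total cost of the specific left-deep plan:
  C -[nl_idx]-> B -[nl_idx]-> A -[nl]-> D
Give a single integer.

16450500

step 1: scan C: cost=50, card=50
step 2: join B via nl_idx
    card(P join B) = 50*500/(5) = 5000
    cost = 50 + 50*9 + 5000 = 5500
step 3: join A via nl_idx
    card(P join A) = 5000*400/(5) = 400000
    cost = 5500 + 5000*9 + 400000 = 450500
step 4: join D via nl
    card(P join D) = 400000*40/(25) = 640000
    cost = 450500 + 400000*40 = 16450500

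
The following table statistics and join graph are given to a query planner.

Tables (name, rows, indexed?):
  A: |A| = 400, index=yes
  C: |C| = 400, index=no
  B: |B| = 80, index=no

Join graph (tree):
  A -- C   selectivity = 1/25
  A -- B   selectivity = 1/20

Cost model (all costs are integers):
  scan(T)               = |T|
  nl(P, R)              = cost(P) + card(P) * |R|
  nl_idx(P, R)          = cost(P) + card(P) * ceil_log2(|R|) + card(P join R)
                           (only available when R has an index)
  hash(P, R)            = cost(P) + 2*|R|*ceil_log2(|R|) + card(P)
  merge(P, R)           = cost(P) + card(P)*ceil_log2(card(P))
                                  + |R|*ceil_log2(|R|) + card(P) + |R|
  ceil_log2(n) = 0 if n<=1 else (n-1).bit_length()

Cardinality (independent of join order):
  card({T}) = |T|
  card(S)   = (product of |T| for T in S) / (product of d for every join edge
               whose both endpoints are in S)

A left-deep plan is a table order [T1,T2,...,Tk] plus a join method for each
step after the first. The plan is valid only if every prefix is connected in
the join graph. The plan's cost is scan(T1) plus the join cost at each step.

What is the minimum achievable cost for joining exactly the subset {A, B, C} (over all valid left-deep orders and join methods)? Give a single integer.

Selinger DP over subsets of {A,B,C}:
  {A}: scan cost=400, card=400
  {C}: scan cost=400, card=400
  {B}: scan cost=80, card=80
  {AC}: card=6400; try (C,hash)→8000, (A,hash)→8000, (C,merge)→8400, (A,merge)→8400, (A,nl_idx)→10400, (C,nl)→160400 …(+1); best=8000 via (C,hash)
  {AB}: card=1600; try (B,hash)→1920, (A,nl_idx)→2400, (A,merge)→4720, (B,merge)→5040, (A,hash)→7360, (A,nl)→32080 …(+1); best=1920 via (B,hash)
  {ABC}: card=25600; try (C,hash)→10720, (B,hash)→15520, (C,merge)→25120, (B,merge)→98240, (B,nl)→520000, (C,nl)→641920; best=10720 via (C,hash)

10720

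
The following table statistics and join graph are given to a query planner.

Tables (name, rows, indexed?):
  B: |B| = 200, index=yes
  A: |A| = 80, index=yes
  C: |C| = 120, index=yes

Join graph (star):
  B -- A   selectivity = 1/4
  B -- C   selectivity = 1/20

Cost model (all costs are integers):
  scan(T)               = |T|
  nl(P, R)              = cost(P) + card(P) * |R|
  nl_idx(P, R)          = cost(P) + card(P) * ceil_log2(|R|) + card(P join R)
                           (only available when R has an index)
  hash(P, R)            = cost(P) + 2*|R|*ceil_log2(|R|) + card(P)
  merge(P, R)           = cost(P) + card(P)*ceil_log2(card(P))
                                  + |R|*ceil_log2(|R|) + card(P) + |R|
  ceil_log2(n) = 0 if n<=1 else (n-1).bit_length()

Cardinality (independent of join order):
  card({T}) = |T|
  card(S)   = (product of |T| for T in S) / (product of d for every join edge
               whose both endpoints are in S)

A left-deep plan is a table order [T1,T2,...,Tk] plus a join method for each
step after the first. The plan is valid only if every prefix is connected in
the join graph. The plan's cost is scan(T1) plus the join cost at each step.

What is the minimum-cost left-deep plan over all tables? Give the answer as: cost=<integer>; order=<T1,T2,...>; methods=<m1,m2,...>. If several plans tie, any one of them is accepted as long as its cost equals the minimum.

Selinger DP (subsets sized 1..n):
  {B}: scan cost=200, card=200
  {A}: scan cost=80, card=80
  {C}: scan cost=120, card=120
  {AB}: card=4000; try (A,hash)→1520, (B,merge)→2520, (A,merge)→2640, (B,hash)→3360, (B,nl_idx)→4720, (A,nl_idx)→5600 …(+2); best=1520 via (A,hash)
  {BC}: card=1200; try (C,hash)→2080, (B,nl_idx)→2280, (C,nl_idx)→2800, (B,merge)→2880, (C,merge)→2960, (B,hash)→3440 …(+2); best=2080 via (C,hash)
  {ABC}: card=24000; try (A,hash)→4400, (C,hash)→7200, (A,merge)→17120, (A,nl_idx)→34480, (C,nl_idx)→53520, (C,merge)→54480 …(+2); best=4400 via (A,hash)

cost=4400; order=B,C,A; methods=hash,hash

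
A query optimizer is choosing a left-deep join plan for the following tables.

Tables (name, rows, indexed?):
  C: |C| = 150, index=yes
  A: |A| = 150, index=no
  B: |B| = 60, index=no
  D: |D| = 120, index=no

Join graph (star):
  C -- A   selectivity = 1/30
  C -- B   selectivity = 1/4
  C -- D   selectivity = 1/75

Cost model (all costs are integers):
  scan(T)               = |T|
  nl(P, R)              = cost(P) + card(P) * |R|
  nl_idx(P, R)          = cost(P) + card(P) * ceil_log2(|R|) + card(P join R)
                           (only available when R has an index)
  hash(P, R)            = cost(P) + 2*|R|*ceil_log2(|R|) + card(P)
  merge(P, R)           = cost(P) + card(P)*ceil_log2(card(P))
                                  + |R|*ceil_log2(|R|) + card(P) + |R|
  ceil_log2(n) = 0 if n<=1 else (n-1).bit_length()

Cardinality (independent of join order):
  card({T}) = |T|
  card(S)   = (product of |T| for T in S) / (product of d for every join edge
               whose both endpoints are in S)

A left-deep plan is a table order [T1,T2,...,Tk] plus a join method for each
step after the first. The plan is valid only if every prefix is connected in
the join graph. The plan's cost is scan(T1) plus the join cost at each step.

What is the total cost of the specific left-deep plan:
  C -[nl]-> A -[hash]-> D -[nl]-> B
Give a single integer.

97080

step 1: scan C: cost=150, card=150
step 2: join A via nl
    card(P join A) = 150*150/(30) = 750
    cost = 150 + 150*150 = 22650
step 3: join D via hash
    card(P join D) = 750*120/(75) = 1200
    cost = 22650 + 2*120*7 + 750 = 25080
step 4: join B via nl
    card(P join B) = 1200*60/(4) = 18000
    cost = 25080 + 1200*60 = 97080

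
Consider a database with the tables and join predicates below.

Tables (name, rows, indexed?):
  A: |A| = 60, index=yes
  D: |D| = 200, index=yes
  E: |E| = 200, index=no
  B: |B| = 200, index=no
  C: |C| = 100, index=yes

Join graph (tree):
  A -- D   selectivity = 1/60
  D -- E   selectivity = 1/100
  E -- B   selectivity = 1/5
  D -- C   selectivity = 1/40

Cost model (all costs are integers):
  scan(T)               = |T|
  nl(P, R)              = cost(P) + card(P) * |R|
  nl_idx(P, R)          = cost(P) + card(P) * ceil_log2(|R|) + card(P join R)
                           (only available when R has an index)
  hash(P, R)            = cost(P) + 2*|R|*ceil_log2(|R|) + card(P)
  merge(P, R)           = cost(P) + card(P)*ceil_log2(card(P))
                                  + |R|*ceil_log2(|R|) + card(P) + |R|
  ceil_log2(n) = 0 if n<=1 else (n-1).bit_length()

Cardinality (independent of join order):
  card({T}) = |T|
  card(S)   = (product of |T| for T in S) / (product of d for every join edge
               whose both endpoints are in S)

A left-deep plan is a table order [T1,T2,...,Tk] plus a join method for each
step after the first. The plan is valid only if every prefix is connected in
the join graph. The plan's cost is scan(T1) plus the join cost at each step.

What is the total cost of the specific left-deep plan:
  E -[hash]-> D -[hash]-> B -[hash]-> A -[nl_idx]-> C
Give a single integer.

step 1: scan E: cost=200, card=200
step 2: join D via hash
    card(P join D) = 200*200/(100) = 400
    cost = 200 + 2*200*8 + 200 = 3600
step 3: join B via hash
    card(P join B) = 400*200/(5) = 16000
    cost = 3600 + 2*200*8 + 400 = 7200
step 4: join A via hash
    card(P join A) = 16000*60/(60) = 16000
    cost = 7200 + 2*60*6 + 16000 = 23920
step 5: join C via nl_idx
    card(P join C) = 16000*100/(40) = 40000
    cost = 23920 + 16000*7 + 40000 = 175920

175920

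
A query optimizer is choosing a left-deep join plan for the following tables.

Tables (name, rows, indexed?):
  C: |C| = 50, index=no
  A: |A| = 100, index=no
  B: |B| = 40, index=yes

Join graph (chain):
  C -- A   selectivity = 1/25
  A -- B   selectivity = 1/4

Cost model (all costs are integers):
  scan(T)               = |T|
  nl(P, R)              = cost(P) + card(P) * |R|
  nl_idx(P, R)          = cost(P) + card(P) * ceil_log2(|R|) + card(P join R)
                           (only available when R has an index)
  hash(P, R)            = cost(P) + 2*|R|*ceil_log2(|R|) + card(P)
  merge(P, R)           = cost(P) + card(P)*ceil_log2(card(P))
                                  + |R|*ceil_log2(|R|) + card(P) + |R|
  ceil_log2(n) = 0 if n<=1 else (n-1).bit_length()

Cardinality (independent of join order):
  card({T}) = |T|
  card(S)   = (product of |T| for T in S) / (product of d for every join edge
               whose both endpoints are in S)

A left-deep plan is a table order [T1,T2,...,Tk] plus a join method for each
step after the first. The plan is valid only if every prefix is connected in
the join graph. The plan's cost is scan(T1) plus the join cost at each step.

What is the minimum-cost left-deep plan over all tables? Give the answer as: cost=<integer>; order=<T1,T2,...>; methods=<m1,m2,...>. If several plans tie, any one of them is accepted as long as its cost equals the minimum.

cost=1480; order=A,C,B; methods=hash,hash

Selinger DP (subsets sized 1..n):
  {C}: scan cost=50, card=50
  {A}: scan cost=100, card=100
  {B}: scan cost=40, card=40
  {AC}: card=200; try (C,hash)→800, (A,merge)→1200, (C,merge)→1250, (A,hash)→1500, (A,nl)→5050, (C,nl)→5100; best=800 via (C,hash)
  {AB}: card=1000; try (B,hash)→680, (A,merge)→1120, (B,merge)→1180, (A,hash)→1480, (B,nl_idx)→1700, (A,nl)→4040 …(+1); best=680 via (B,hash)
  {ABC}: card=2000; try (B,hash)→1480, (C,hash)→2280, (B,merge)→2880, (B,nl_idx)→4000, (B,nl)→8800, (C,merge)→12030 …(+1); best=1480 via (B,hash)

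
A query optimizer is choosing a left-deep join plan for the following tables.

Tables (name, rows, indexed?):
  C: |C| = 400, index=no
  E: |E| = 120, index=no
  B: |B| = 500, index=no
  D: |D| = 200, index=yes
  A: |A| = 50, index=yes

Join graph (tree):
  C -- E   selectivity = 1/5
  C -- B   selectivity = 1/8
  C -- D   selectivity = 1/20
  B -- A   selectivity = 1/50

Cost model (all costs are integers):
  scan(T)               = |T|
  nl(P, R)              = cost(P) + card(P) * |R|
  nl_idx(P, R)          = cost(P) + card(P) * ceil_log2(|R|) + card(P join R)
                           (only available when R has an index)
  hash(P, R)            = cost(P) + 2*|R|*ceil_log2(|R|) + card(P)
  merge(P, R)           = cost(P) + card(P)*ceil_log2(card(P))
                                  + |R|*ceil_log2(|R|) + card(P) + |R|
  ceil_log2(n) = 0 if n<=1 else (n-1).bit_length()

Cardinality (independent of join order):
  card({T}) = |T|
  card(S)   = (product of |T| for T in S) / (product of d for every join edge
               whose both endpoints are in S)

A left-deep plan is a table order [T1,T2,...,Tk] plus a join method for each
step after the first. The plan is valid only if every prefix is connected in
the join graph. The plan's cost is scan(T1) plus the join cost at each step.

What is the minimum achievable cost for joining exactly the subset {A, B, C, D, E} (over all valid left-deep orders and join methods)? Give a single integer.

Selinger DP over subsets of {A,B,C,D,E}:
  {C}: scan cost=400, card=400
  {E}: scan cost=120, card=120
  {B}: scan cost=500, card=500
  {D}: scan cost=200, card=200
  {A}: scan cost=50, card=50
  {CE}: card=9600; try (E,hash)→2480, (C,merge)→5080, (E,merge)→5360, (C,hash)→7440, (C,nl)→48120, (E,nl)→48400; best=2480 via (E,hash)
  {BC}: card=25000; try (C,hash)→8200, (B,merge)→9400, (C,merge)→9500, (B,hash)→9800, (B,nl)→200400, (C,nl)→200500; best=8200 via (C,hash)
  {CD}: card=4000; try (D,hash)→4000, (C,merge)→6000, (D,merge)→6200, (D,nl_idx)→7600, (C,hash)→7600, (C,nl)→80200 …(+1); best=4000 via (D,hash)
  {AB}: card=500; try (A,hash)→1600, (A,nl_idx)→4000, (B,merge)→5400, (A,merge)→5850, (B,hash)→9100, (B,nl)→25050 …(+1); best=1600 via (A,hash)
  {BCE}: card=600000; try (B,hash)→21080, (E,hash)→34880, (B,merge)→151480, (E,merge)→409160, (E,nl)→3008200, (B,nl)→4802480; best=21080 via (B,hash)
  {CDE}: card=96000; try (E,hash)→9680, (D,hash)→15280, (E,merge)→56960, (D,merge)→148280, (D,nl_idx)→175280, (E,nl)→484000 …(+1); best=9680 via (E,hash)
  {BCD}: card=250000; try (B,hash)→17000, (D,hash)→36400, (B,merge)→61000, (D,merge)→410000, (D,nl_idx)→458200, (B,nl)→2004000 …(+1); best=17000 via (B,hash)
  {ABC}: card=25000; try (C,hash)→9300, (C,merge)→10600, (A,hash)→33800, (A,nl_idx)→183200, (C,nl)→201600, (A,merge)→408550 …(+1); best=9300 via (C,hash)
  {BCDE}: card=6000000; try (B,hash)→114680, (E,hash)→268680, (D,hash)→624280, (B,merge)→1742680, (E,merge)→4767960, (D,nl_idx)→10821080 …(+4); best=114680 via (B,hash)
  {ABCE}: card=600000; try (E,hash)→35980, (E,merge)→410260, (A,hash)→621680, (E,nl)→3009300, (A,nl_idx)→4221080, (A,merge)→12621430 …(+1); best=35980 via (E,hash)
  {ABCD}: card=250000; try (D,hash)→37500, (A,hash)→267600, (D,merge)→411100, (D,nl_idx)→459300, (A,nl_idx)→1767000, (A,merge)→4767350 …(+2); best=37500 via (D,hash)
  {ABCDE}: card=6000000; try (E,hash)→289180, (D,hash)→639180, (E,merge)→4788460, (A,hash)→6115280, (D,nl_idx)→10835980, (D,merge)→12637780 …(+5); best=289180 via (E,hash)

289180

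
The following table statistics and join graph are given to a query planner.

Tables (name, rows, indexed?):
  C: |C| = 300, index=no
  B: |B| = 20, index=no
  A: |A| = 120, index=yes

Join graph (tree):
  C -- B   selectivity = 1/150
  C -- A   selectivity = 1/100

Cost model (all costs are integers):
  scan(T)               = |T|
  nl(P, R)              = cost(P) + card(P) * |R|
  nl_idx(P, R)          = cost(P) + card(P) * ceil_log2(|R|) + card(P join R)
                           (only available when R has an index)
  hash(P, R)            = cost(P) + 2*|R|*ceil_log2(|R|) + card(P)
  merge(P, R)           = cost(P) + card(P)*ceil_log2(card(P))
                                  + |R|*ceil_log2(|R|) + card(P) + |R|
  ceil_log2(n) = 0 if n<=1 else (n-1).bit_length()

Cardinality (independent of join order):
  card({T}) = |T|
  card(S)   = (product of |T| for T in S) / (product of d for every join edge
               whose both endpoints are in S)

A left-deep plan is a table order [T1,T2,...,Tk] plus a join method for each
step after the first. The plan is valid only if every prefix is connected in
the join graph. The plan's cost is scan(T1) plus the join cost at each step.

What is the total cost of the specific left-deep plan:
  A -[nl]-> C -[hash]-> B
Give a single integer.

step 1: scan A: cost=120, card=120
step 2: join C via nl
    card(P join C) = 120*300/(100) = 360
    cost = 120 + 120*300 = 36120
step 3: join B via hash
    card(P join B) = 360*20/(150) = 48
    cost = 36120 + 2*20*5 + 360 = 36680

36680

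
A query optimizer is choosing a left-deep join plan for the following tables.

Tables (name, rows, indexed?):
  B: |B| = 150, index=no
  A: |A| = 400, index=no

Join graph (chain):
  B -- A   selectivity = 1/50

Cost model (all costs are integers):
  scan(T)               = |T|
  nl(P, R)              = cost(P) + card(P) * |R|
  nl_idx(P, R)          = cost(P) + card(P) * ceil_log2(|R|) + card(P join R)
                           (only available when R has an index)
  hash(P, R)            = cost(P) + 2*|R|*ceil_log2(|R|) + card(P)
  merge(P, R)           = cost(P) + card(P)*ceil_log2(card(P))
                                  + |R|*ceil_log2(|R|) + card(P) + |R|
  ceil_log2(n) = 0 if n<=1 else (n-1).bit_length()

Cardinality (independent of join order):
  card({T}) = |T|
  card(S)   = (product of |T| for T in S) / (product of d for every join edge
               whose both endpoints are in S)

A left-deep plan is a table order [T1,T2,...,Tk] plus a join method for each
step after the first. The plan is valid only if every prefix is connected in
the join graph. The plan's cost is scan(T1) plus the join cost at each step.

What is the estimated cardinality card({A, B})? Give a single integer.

Tables in S: A(400), B(150)
Edges inside S: B-A(d=50)
numerator = 400 * 150 = 60000
denominator = 50 = 50
card(S) = 60000 / 50 = 1200

1200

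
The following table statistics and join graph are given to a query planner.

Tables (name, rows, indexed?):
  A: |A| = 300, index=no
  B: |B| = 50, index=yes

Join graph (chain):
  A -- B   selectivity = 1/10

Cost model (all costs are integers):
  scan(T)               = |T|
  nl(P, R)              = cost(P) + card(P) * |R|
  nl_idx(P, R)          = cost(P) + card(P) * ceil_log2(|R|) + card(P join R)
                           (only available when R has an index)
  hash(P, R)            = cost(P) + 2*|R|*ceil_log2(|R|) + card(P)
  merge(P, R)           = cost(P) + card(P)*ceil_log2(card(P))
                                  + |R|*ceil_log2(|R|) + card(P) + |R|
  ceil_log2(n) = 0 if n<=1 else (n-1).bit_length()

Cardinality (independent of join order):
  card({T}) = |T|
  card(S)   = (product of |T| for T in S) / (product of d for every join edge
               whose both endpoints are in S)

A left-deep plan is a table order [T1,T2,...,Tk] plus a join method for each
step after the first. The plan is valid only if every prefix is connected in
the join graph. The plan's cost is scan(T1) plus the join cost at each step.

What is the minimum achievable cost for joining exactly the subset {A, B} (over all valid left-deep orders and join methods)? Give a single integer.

Selinger DP over subsets of {A,B}:
  {A}: scan cost=300, card=300
  {B}: scan cost=50, card=50
  {AB}: card=1500; try (B,hash)→1200, (A,merge)→3400, (B,nl_idx)→3600, (B,merge)→3650, (A,hash)→5500, (A,nl)→15050 …(+1); best=1200 via (B,hash)

1200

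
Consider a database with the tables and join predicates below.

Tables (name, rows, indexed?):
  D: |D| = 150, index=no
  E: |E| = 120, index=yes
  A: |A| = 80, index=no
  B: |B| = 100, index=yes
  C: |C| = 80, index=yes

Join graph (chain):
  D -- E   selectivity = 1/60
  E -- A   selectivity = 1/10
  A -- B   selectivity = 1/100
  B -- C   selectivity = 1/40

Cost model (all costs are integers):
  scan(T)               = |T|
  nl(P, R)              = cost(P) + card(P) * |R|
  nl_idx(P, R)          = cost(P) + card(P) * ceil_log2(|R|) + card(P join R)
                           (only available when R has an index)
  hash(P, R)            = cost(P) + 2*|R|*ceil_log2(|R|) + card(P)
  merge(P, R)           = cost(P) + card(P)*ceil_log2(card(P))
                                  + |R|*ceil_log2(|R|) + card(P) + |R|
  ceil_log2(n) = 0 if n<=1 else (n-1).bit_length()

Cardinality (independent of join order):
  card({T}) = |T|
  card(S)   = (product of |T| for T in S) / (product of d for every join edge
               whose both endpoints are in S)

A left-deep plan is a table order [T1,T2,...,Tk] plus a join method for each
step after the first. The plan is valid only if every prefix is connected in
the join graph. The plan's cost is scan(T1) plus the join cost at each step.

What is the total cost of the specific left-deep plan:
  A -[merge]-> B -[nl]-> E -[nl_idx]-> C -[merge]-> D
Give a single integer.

44150

step 1: scan A: cost=80, card=80
step 2: join B via merge
    card(P join B) = 80*100/(100) = 80
    cost = 80 + 80*7 + 100*7 + 80 + 100 = 1520
step 3: join E via nl
    card(P join E) = 80*120/(10) = 960
    cost = 1520 + 80*120 = 11120
step 4: join C via nl_idx
    card(P join C) = 960*80/(40) = 1920
    cost = 11120 + 960*7 + 1920 = 19760
step 5: join D via merge
    card(P join D) = 1920*150/(60) = 4800
    cost = 19760 + 1920*11 + 150*8 + 1920 + 150 = 44150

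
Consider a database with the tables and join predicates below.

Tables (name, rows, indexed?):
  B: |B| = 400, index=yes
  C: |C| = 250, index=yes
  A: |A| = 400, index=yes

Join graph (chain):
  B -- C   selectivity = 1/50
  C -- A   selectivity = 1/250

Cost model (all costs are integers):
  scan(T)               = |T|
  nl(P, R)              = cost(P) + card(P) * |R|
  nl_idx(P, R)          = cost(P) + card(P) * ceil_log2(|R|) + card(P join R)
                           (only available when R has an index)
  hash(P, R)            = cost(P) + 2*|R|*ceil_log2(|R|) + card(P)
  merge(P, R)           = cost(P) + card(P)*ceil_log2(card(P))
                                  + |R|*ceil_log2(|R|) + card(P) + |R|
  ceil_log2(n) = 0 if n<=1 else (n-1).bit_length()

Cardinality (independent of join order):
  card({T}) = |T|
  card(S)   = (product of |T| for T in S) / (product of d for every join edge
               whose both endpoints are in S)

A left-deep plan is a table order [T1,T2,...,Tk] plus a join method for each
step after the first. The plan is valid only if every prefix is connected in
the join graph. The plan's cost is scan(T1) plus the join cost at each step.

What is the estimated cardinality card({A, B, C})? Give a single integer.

Tables in S: A(400), B(400), C(250)
Edges inside S: B-C(d=50), C-A(d=250)
numerator = 400 * 400 * 250 = 40000000
denominator = 50 * 250 = 12500
card(S) = 40000000 / 12500 = 3200

3200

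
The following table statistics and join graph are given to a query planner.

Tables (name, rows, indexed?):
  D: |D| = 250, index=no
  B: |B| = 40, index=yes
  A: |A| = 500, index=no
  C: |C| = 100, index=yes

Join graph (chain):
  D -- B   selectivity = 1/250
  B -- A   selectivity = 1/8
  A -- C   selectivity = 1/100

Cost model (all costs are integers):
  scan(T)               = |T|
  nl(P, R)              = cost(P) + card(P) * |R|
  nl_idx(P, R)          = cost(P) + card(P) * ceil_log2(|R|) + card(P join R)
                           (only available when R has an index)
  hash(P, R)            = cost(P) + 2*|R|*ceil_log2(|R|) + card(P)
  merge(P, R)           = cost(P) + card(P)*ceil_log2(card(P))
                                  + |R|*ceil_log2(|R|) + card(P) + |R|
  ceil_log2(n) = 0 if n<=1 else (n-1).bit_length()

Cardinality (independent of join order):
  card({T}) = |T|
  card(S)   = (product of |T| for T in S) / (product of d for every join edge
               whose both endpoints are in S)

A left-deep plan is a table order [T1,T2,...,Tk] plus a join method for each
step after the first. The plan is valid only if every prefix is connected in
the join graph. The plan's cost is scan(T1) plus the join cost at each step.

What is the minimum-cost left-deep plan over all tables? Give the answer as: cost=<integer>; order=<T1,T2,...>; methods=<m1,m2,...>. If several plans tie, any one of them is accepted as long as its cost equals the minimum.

Selinger DP (subsets sized 1..n):
  {D}: scan cost=250, card=250
  {B}: scan cost=40, card=40
  {A}: scan cost=500, card=500
  {C}: scan cost=100, card=100
  {BD}: card=40; try (B,hash)→980, (B,nl_idx)→1790, (D,merge)→2570, (B,merge)→2780, (D,hash)→4080, (D,nl)→10040 …(+1); best=980 via (B,hash)
  {AB}: card=2500; try (B,hash)→1480, (A,merge)→5320, (B,merge)→5780, (B,nl_idx)→6000, (A,hash)→9080, (A,nl)→20040 …(+1); best=1480 via (B,hash)
  {AC}: card=500; try (C,hash)→2400, (C,nl_idx)→4500, (A,merge)→5900, (C,merge)→6300, (A,hash)→9200, (A,nl)→50100 …(+1); best=2400 via (C,hash)
  {ABD}: card=2500; try (A,merge)→6260, (D,hash)→7980, (A,hash)→10020, (A,nl)→20980, (D,merge)→36230, (D,nl)→626480; best=6260 via (A,merge)
  {ABC}: card=2500; try (B,hash)→3380, (C,hash)→5380, (B,merge)→7680, (B,nl_idx)→7900, (C,nl_idx)→21480, (B,nl)→22400 …(+2); best=3380 via (B,hash)
  {ABCD}: card=2500; try (D,hash)→9880, (C,hash)→10160, (C,nl_idx)→26260, (D,merge)→38130, (C,merge)→39560, (C,nl)→256260 …(+1); best=9880 via (D,hash)

cost=9880; order=A,C,B,D; methods=hash,hash,hash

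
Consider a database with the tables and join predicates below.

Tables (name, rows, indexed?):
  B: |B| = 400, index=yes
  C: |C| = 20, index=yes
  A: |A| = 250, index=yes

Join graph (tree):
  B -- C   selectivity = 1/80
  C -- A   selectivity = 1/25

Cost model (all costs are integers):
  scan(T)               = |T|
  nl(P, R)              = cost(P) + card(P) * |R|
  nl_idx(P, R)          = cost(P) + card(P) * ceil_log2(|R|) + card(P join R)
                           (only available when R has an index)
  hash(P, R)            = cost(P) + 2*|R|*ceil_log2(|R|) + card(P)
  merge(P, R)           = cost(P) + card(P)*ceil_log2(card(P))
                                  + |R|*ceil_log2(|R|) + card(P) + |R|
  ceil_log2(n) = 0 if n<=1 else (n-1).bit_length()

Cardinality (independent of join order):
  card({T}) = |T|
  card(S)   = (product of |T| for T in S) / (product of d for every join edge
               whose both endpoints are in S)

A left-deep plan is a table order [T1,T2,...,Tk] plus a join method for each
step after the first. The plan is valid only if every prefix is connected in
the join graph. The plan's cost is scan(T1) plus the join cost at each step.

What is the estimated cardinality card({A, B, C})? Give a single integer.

Tables in S: A(250), B(400), C(20)
Edges inside S: B-C(d=80), C-A(d=25)
numerator = 250 * 400 * 20 = 2000000
denominator = 80 * 25 = 2000
card(S) = 2000000 / 2000 = 1000

1000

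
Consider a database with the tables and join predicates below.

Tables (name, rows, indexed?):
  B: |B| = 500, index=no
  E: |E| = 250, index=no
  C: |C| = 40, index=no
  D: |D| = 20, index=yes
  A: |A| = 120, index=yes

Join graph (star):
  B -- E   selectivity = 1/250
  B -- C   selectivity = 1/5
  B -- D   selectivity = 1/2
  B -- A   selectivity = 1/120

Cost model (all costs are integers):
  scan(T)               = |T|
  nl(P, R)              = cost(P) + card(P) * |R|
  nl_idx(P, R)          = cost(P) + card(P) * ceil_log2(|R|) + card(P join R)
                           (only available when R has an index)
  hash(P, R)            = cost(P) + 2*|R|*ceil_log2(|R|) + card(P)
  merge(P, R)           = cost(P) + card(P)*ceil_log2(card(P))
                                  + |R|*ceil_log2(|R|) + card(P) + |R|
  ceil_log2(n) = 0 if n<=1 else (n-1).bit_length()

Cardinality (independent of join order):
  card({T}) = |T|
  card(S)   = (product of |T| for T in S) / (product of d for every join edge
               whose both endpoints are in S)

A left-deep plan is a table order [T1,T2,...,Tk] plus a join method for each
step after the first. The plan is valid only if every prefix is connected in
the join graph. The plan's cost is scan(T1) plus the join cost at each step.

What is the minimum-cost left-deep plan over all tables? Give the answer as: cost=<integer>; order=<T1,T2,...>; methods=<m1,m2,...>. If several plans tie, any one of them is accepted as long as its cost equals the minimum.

Selinger DP (subsets sized 1..n):
  {B}: scan cost=500, card=500
  {E}: scan cost=250, card=250
  {C}: scan cost=40, card=40
  {D}: scan cost=20, card=20
  {A}: scan cost=120, card=120
  {BE}: card=500; try (E,hash)→5000, (B,merge)→7500, (E,merge)→7750, (B,hash)→9500, (B,nl)→125250, (E,nl)→125500; best=5000 via (E,hash)
  {BC}: card=4000; try (C,hash)→1480, (B,merge)→5320, (C,merge)→5780, (B,hash)→9080, (B,nl)→20040, (C,nl)→20500; best=1480 via (C,hash)
  {BD}: card=5000; try (D,hash)→1200, (B,merge)→5140, (D,merge)→5620, (D,nl_idx)→8000, (B,hash)→9040, (B,nl)→10020 …(+1); best=1200 via (D,hash)
  {AB}: card=500; try (A,hash)→2680, (A,nl_idx)→4500, (B,merge)→6080, (A,merge)→6460, (B,hash)→9240, (B,nl)→60120 …(+1); best=2680 via (A,hash)
  {BCE}: card=4000; try (C,hash)→5980, (E,hash)→9480, (C,merge)→10280, (C,nl)→25000, (E,merge)→55730, (E,nl)→1001480; best=5980 via (C,hash)
  {BDE}: card=5000; try (D,hash)→5700, (D,merge)→10120, (E,hash)→10200, (D,nl_idx)→12500, (D,nl)→15000, (E,merge)→73450 …(+1); best=5700 via (D,hash)
  {ABE}: card=500; try (E,hash)→7180, (A,hash)→7180, (A,nl_idx)→9000, (E,merge)→9930, (A,merge)→10960, (A,nl)→65000 …(+1); best=7180 via (E,hash)
  {BCD}: card=40000; try (D,hash)→5680, (C,hash)→6680, (D,merge)→53600, (D,nl_idx)→61480, (C,merge)→71480, (D,nl)→81480 …(+1); best=5680 via (D,hash)
  {ABC}: card=4000; try (C,hash)→3660, (A,hash)→7160, (C,merge)→7960, (C,nl)→22680, (A,nl_idx)→33480, (A,merge)→54440 …(+1); best=3660 via (C,hash)
  {ABD}: card=5000; try (D,hash)→3380, (D,merge)→7800, (A,hash)→7880, (D,nl_idx)→10180, (D,nl)→12680, (A,nl_idx)→41200 …(+2); best=3380 via (D,hash)
  {BCDE}: card=40000; try (D,hash)→10180, (C,hash)→11180, (E,hash)→49680, (D,merge)→58100, (D,nl_idx)→65980, (C,merge)→75980 …(+4); best=10180 via (D,hash)
  {ABCE}: card=4000; try (C,hash)→8160, (E,hash)→11660, (A,hash)→11660, (C,merge)→12460, (C,nl)→27180, (A,nl_idx)→37980 …(+4); best=8160 via (C,hash)
  {ABDE}: card=5000; try (D,hash)→7880, (D,merge)→12300, (E,hash)→12380, (A,hash)→12380, (D,nl_idx)→14680, (D,nl)→17180 …(+5); best=7880 via (D,hash)
  {ABCD}: card=40000; try (D,hash)→7860, (C,hash)→8860, (A,hash)→47360, (D,merge)→55780, (D,nl_idx)→63660, (C,merge)→73660 …(+5); best=7860 via (D,hash)
  {ABCDE}: card=40000; try (D,hash)→12360, (C,hash)→13360, (E,hash)→51860, (A,hash)→51860, (D,merge)→60280, (D,nl_idx)→68160 …(+8); best=12360 via (D,hash)

cost=12360; order=B,A,E,C,D; methods=hash,hash,hash,hash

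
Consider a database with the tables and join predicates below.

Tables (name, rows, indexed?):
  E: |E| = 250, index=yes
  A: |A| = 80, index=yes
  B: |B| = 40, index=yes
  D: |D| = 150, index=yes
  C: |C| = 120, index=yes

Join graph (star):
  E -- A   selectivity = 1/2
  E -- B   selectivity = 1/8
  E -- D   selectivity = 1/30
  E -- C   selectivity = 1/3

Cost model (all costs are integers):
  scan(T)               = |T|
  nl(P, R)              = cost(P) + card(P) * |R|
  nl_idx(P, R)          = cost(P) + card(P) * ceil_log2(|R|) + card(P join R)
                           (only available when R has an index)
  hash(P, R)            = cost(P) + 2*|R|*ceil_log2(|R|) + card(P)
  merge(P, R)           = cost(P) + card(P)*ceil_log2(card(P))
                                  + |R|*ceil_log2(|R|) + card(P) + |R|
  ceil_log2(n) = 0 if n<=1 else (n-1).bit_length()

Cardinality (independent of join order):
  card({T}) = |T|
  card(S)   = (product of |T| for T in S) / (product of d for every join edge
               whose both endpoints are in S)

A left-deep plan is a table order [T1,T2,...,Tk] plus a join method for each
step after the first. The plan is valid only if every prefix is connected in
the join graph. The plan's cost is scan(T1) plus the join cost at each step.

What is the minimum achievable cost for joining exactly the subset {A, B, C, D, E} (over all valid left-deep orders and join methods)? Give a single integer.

Selinger DP over subsets of {A,B,C,D,E}:
  {E}: scan cost=250, card=250
  {A}: scan cost=80, card=80
  {B}: scan cost=40, card=40
  {D}: scan cost=150, card=150
  {C}: scan cost=120, card=120
  {AE}: card=10000; try (A,hash)→1620, (E,merge)→2970, (A,merge)→3140, (E,hash)→4160, (E,nl_idx)→10720, (A,nl_idx)→12000 …(+2); best=1620 via (A,hash)
  {BE}: card=1250; try (B,hash)→980, (E,nl_idx)→1610, (E,merge)→2570, (B,merge)→2780, (B,nl_idx)→3000, (E,hash)→4080 …(+2); best=980 via (B,hash)
  {DE}: card=1250; try (E,nl_idx)→2600, (D,hash)→2900, (D,nl_idx)→3500, (E,merge)→3750, (D,merge)→3850, (E,hash)→4300 …(+2); best=2600 via (E,nl_idx)
  {CE}: card=10000; try (C,hash)→2180, (E,merge)→3330, (C,merge)→3460, (E,hash)→4240, (E,nl_idx)→11080, (C,nl_idx)→12000 …(+2); best=2180 via (C,hash)
  {ABE}: card=50000; try (A,hash)→3350, (B,hash)→12100, (A,merge)→16620, (A,nl_idx)→59730, (A,nl)→100980, (B,nl_idx)→111620 …(+2); best=3350 via (A,hash)
  {ADE}: card=50000; try (A,hash)→4970, (D,hash)→14020, (A,merge)→18240, (A,nl_idx)→61350, (A,nl)→102600, (D,nl_idx)→131620 …(+2); best=4970 via (A,hash)
  {ACE}: card=400000; try (C,hash)→13300, (A,hash)→13300, (C,merge)→152580, (A,merge)→152820, (C,nl_idx)→471620, (A,nl_idx)→472180 …(+2); best=13300 via (C,hash)
  {BDE}: card=6250; try (B,hash)→4330, (D,hash)→4630, (B,nl_idx)→16350, (D,nl_idx)→17230, (D,merge)→17330, (B,merge)→17880 …(+2); best=4330 via (B,hash)
  {BCE}: card=50000; try (C,hash)→3910, (B,hash)→12660, (C,merge)→16940, (C,nl_idx)→59730, (B,nl_idx)→112180, (C,nl)→150980 …(+2); best=3910 via (C,hash)
  {CDE}: card=50000; try (C,hash)→5530, (D,hash)→14580, (C,merge)→18560, (C,nl_idx)→61350, (D,nl_idx)→132180, (C,nl)→152600 …(+2); best=5530 via (C,hash)
  {ABDE}: card=250000; try (A,hash)→11700, (B,hash)→55450, (D,hash)→55750, (A,merge)→92470, (A,nl_idx)→298080, (A,nl)→504330 …(+6); best=11700 via (A,hash)
  {ABCE}: card=2000000; try (C,hash)→55030, (A,hash)→55030, (B,hash)→413780, (C,merge)→854310, (A,merge)→854550, (C,nl_idx)→2353350 …(+6); best=55030 via (C,hash)
  {ACDE}: card=2000000; try (C,hash)→56650, (A,hash)→56650, (D,hash)→415700, (C,merge)→855930, (A,merge)→856170, (C,nl_idx)→2354970 …(+6); best=56650 via (C,hash)
  {BCDE}: card=250000; try (C,hash)→12260, (B,hash)→56010, (D,hash)→56310, (C,merge)→92790, (C,nl_idx)→298080, (B,nl_idx)→555530 …(+6); best=12260 via (C,hash)
  {ABCDE}: card=10000000; try (C,hash)→263380, (A,hash)→263380, (B,hash)→2057130, (D,hash)→2057430, (C,merge)→4762660, (A,merge)→4762900 …(+10); best=263380 via (C,hash)

263380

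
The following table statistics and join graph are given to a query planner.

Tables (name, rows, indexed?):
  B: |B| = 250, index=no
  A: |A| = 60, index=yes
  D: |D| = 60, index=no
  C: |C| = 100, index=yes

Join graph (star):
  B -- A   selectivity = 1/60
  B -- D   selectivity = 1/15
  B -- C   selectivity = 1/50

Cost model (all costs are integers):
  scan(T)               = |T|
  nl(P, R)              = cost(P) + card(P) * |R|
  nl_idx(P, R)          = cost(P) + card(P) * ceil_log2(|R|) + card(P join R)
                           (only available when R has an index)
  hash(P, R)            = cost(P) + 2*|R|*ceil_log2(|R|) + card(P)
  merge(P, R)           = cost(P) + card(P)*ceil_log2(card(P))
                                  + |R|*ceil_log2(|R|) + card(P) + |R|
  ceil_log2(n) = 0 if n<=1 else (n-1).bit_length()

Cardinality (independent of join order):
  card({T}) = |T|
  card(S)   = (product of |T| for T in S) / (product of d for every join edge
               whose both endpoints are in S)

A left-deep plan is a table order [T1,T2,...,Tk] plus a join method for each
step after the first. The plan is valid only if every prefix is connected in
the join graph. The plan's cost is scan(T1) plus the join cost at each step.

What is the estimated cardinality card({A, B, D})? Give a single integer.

1000

Tables in S: A(60), B(250), D(60)
Edges inside S: B-A(d=60), B-D(d=15)
numerator = 60 * 250 * 60 = 900000
denominator = 60 * 15 = 900
card(S) = 900000 / 900 = 1000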